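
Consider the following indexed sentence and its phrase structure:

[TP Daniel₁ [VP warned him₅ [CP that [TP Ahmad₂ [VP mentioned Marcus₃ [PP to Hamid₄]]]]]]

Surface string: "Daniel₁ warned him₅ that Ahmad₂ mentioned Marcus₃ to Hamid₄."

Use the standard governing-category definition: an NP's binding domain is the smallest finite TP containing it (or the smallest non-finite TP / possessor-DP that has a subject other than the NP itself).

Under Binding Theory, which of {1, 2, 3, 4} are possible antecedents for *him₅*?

none

*him* is a pronoun, so Principle B applies: it must be free in its binding domain.
Binding domain of *him₅*: the matrix TP, whose subject is Daniel₁.
*Daniel₁* c-commands the pronoun within its binding domain → coindexation would violate Principle B.
*Ahmad₂*: the pronoun c-commands this R-expression → coindexation would violate Principle C on *Ahmad₂*.
*Marcus₃*: the pronoun c-commands this R-expression → coindexation would violate Principle C on *Marcus₃*.
*Hamid₄*: the pronoun c-commands this R-expression → coindexation would violate Principle C on *Hamid₄*.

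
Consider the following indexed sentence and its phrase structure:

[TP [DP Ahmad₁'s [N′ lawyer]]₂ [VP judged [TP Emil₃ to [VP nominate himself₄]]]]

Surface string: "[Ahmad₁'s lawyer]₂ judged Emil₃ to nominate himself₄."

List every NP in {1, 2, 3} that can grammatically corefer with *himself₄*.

{3}

*himself* is an anaphor, so Principle A applies: it must be bound in its binding domain.
Binding domain of *himself₄*: the embedded TP, whose subject is Emil₃.
*Ahmad₁* does not c-command the anaphor → cannot bind it.
*[Ahmad₁'s lawyer]₂* c-commands the anaphor but is outside its binding domain → cannot satisfy Principle A.
*Emil₃* c-commands the anaphor within its binding domain → licit binder.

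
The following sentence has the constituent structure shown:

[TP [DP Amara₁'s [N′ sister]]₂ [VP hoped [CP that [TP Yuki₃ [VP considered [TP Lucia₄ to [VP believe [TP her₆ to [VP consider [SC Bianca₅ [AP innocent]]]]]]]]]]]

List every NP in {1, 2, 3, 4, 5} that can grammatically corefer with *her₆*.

{1, 2, 3}

*her* is a pronoun, so Principle B applies: it must be free in its binding domain.
Binding domain of *her₆*: the embedded TP, whose subject is Lucia₄.
*Amara₁* and the pronoun do not c-command one another → neither Principle B nor Principle C is at stake; coindexation permitted.
*[Amara₁'s sister]₂* c-commands the pronoun but from outside its binding domain, and is not c-commanded by it → coindexation permitted.
*Yuki₃* c-commands the pronoun but from outside its binding domain, and is not c-commanded by it → coindexation permitted.
*Lucia₄* c-commands the pronoun within its binding domain → coindexation would violate Principle B.
*Bianca₅*: the pronoun c-commands this R-expression → coindexation would violate Principle C on *Bianca₅*.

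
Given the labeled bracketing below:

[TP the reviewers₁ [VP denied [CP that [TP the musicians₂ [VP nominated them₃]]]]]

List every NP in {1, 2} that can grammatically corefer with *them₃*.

{1}

*them* is a pronoun, so Principle B applies: it must be free in its binding domain.
Binding domain of *them₃*: the embedded TP, whose subject is the musicians₂.
*the reviewers₁* c-commands the pronoun but from outside its binding domain, and is not c-commanded by it → coindexation permitted.
*the musicians₂* c-commands the pronoun within its binding domain → coindexation would violate Principle B.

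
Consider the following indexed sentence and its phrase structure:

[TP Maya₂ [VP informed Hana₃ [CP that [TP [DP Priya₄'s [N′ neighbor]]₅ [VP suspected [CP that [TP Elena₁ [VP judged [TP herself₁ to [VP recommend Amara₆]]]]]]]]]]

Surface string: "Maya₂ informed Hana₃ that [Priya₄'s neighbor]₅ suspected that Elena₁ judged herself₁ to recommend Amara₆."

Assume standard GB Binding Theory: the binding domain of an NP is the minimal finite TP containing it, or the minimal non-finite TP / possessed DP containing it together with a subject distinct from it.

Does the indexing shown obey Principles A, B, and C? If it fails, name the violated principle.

grammatical

The two coindexed NPs are *Elena₁* and *herself₁*.
*herself₁* is an anaphor; its binding domain is the embedded TP, whose subject is Elena₁. *Elena₁* c-commands it within that domain and shares its index, so Principle A is satisfied.
*Elena₁* is an R-expression; *herself₁* does not c-command it, and no other NP shares its index, so Principle C is satisfied.
All principles are respected.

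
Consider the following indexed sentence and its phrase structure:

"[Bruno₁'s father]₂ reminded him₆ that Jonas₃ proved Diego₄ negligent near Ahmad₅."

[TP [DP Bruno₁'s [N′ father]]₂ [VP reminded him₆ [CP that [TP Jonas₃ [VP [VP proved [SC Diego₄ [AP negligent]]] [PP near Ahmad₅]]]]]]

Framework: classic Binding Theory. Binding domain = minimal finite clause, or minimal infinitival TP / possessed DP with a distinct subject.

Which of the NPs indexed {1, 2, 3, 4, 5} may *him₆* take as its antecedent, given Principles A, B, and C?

{1}

*him* is a pronoun, so Principle B applies: it must be free in its binding domain.
Binding domain of *him₆*: the matrix TP, whose subject is [Bruno₁'s father]₂.
*Bruno₁* and the pronoun do not c-command one another → neither Principle B nor Principle C is at stake; coindexation permitted.
*[Bruno₁'s father]₂* c-commands the pronoun within its binding domain → coindexation would violate Principle B.
*Jonas₃*: the pronoun c-commands this R-expression → coindexation would violate Principle C on *Jonas₃*.
*Diego₄*: the pronoun c-commands this R-expression → coindexation would violate Principle C on *Diego₄*.
*Ahmad₅*: the pronoun c-commands this R-expression → coindexation would violate Principle C on *Ahmad₅*.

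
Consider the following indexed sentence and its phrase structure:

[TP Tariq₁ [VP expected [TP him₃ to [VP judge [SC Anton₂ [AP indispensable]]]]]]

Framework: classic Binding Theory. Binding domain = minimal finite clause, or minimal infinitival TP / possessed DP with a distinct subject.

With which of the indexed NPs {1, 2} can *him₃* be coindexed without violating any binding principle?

none

*him* is a pronoun, so Principle B applies: it must be free in its binding domain.
Binding domain of *him₃*: the matrix TP, whose subject is Tariq₁.
*Tariq₁* c-commands the pronoun within its binding domain → coindexation would violate Principle B.
*Anton₂*: the pronoun c-commands this R-expression → coindexation would violate Principle C on *Anton₂*.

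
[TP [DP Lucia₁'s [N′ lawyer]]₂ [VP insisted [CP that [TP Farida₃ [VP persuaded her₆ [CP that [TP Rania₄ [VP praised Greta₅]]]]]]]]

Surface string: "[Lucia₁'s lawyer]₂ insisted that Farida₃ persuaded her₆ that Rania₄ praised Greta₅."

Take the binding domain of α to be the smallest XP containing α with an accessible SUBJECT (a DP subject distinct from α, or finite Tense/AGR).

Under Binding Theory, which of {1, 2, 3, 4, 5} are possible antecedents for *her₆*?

{1, 2}

*her* is a pronoun, so Principle B applies: it must be free in its binding domain.
Binding domain of *her₆*: the embedded TP, whose subject is Farida₃.
*Lucia₁* and the pronoun do not c-command one another → neither Principle B nor Principle C is at stake; coindexation permitted.
*[Lucia₁'s lawyer]₂* c-commands the pronoun but from outside its binding domain, and is not c-commanded by it → coindexation permitted.
*Farida₃* c-commands the pronoun within its binding domain → coindexation would violate Principle B.
*Rania₄*: the pronoun c-commands this R-expression → coindexation would violate Principle C on *Rania₄*.
*Greta₅*: the pronoun c-commands this R-expression → coindexation would violate Principle C on *Greta₅*.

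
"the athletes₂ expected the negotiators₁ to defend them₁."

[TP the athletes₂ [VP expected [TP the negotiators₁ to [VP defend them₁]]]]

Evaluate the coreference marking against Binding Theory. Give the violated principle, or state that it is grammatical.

Principle B

The two coindexed NPs are *the negotiators₁* and *them₁*.
*them₁* is a pronoun. Its binding domain is the embedded TP, whose subject is the negotiators₁.
*the negotiators₁* c-commands it within that domain and carries the same index.
The pronoun is locally bound → Principle B violation.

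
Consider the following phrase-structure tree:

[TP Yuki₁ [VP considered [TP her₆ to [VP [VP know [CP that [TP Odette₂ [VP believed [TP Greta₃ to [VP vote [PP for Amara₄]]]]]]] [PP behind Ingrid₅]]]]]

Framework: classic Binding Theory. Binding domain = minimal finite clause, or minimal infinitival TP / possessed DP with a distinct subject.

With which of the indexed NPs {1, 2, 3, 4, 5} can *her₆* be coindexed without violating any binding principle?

*her* is a pronoun, so Principle B applies: it must be free in its binding domain.
Binding domain of *her₆*: the matrix TP, whose subject is Yuki₁.
*Yuki₁* c-commands the pronoun within its binding domain → coindexation would violate Principle B.
*Odette₂*: the pronoun c-commands this R-expression → coindexation would violate Principle C on *Odette₂*.
*Greta₃*: the pronoun c-commands this R-expression → coindexation would violate Principle C on *Greta₃*.
*Amara₄*: the pronoun c-commands this R-expression → coindexation would violate Principle C on *Amara₄*.
*Ingrid₅*: the pronoun c-commands this R-expression → coindexation would violate Principle C on *Ingrid₅*.

none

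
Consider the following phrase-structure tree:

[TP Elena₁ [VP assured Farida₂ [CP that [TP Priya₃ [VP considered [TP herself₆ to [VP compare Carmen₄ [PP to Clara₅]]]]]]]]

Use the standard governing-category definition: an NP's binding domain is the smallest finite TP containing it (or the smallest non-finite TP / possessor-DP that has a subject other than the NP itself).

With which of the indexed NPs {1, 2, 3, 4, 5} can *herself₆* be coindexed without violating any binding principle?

*herself* is an anaphor, so Principle A applies: it must be bound in its binding domain.
Binding domain of *herself₆*: the embedded TP, whose subject is Priya₃.
*Elena₁* c-commands the anaphor but is outside its binding domain → cannot satisfy Principle A.
*Farida₂* c-commands the anaphor but is outside its binding domain → cannot satisfy Principle A.
*Priya₃* c-commands the anaphor within its binding domain → licit binder.
*Carmen₄* does not c-command the anaphor → cannot bind it.
*Clara₅* does not c-command the anaphor → cannot bind it.

{3}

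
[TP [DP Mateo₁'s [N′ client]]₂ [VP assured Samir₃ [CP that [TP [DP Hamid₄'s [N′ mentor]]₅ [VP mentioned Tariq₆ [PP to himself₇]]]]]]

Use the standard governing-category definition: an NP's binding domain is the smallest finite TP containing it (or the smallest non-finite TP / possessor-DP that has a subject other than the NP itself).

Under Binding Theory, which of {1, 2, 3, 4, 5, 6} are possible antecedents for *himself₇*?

*himself* is an anaphor, so Principle A applies: it must be bound in its binding domain.
Binding domain of *himself₇*: the embedded TP, whose subject is [Hamid₄'s mentor]₅.
*Mateo₁* does not c-command the anaphor → cannot bind it.
*[Mateo₁'s client]₂* c-commands the anaphor but is outside its binding domain → cannot satisfy Principle A.
*Samir₃* c-commands the anaphor but is outside its binding domain → cannot satisfy Principle A.
*Hamid₄* does not c-command the anaphor → cannot bind it.
*[Hamid₄'s mentor]₅* c-commands the anaphor within its binding domain → licit binder.
*Tariq₆* c-commands the anaphor within its binding domain → licit binder.

{5, 6}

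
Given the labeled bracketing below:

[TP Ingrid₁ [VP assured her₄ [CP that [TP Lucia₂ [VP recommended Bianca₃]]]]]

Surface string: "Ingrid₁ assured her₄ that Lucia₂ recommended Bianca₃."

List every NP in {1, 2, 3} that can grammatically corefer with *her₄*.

none

*her* is a pronoun, so Principle B applies: it must be free in its binding domain.
Binding domain of *her₄*: the matrix TP, whose subject is Ingrid₁.
*Ingrid₁* c-commands the pronoun within its binding domain → coindexation would violate Principle B.
*Lucia₂*: the pronoun c-commands this R-expression → coindexation would violate Principle C on *Lucia₂*.
*Bianca₃*: the pronoun c-commands this R-expression → coindexation would violate Principle C on *Bianca₃*.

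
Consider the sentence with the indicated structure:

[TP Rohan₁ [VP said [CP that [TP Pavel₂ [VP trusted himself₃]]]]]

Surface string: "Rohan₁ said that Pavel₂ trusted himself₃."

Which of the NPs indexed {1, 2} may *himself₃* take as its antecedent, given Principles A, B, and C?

{2}

*himself* is an anaphor, so Principle A applies: it must be bound in its binding domain.
Binding domain of *himself₃*: the embedded TP, whose subject is Pavel₂.
*Rohan₁* c-commands the anaphor but is outside its binding domain → cannot satisfy Principle A.
*Pavel₂* c-commands the anaphor within its binding domain → licit binder.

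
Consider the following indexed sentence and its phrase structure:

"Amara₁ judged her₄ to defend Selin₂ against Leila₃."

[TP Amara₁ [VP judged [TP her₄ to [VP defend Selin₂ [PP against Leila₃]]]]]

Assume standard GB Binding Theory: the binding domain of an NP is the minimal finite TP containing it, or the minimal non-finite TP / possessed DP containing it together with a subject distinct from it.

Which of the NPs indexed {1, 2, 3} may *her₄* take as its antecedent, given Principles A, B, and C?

*her* is a pronoun, so Principle B applies: it must be free in its binding domain.
Binding domain of *her₄*: the matrix TP, whose subject is Amara₁.
*Amara₁* c-commands the pronoun within its binding domain → coindexation would violate Principle B.
*Selin₂*: the pronoun c-commands this R-expression → coindexation would violate Principle C on *Selin₂*.
*Leila₃*: the pronoun c-commands this R-expression → coindexation would violate Principle C on *Leila₃*.

none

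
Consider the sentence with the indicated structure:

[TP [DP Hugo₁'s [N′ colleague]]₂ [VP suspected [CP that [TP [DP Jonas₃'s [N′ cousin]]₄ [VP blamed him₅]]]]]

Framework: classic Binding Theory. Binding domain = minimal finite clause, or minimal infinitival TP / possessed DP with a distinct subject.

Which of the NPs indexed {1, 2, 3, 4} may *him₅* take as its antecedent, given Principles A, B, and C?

{1, 2, 3}

*him* is a pronoun, so Principle B applies: it must be free in its binding domain.
Binding domain of *him₅*: the embedded TP, whose subject is [Jonas₃'s cousin]₄.
*Hugo₁* and the pronoun do not c-command one another → neither Principle B nor Principle C is at stake; coindexation permitted.
*[Hugo₁'s colleague]₂* c-commands the pronoun but from outside its binding domain, and is not c-commanded by it → coindexation permitted.
*Jonas₃* and the pronoun do not c-command one another → neither Principle B nor Principle C is at stake; coindexation permitted.
*[Jonas₃'s cousin]₄* c-commands the pronoun within its binding domain → coindexation would violate Principle B.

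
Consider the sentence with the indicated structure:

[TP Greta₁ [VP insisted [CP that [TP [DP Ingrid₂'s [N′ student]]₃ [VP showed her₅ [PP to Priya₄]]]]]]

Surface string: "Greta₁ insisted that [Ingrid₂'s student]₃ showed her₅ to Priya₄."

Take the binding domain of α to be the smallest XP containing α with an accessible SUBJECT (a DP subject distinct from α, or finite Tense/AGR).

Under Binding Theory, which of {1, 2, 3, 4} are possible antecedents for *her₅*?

*her* is a pronoun, so Principle B applies: it must be free in its binding domain.
Binding domain of *her₅*: the embedded TP, whose subject is [Ingrid₂'s student]₃.
*Greta₁* c-commands the pronoun but from outside its binding domain, and is not c-commanded by it → coindexation permitted.
*Ingrid₂* and the pronoun do not c-command one another → neither Principle B nor Principle C is at stake; coindexation permitted.
*[Ingrid₂'s student]₃* c-commands the pronoun within its binding domain → coindexation would violate Principle B.
*Priya₄*: the pronoun c-commands this R-expression → coindexation would violate Principle C on *Priya₄*.

{1, 2}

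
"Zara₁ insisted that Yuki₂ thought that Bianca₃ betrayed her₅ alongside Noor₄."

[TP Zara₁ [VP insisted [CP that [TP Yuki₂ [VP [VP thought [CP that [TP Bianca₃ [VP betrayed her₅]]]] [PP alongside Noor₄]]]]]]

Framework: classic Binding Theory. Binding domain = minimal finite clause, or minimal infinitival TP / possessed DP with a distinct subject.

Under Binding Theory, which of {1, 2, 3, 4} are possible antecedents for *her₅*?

*her* is a pronoun, so Principle B applies: it must be free in its binding domain.
Binding domain of *her₅*: the embedded TP, whose subject is Bianca₃.
*Zara₁* c-commands the pronoun but from outside its binding domain, and is not c-commanded by it → coindexation permitted.
*Yuki₂* c-commands the pronoun but from outside its binding domain, and is not c-commanded by it → coindexation permitted.
*Bianca₃* c-commands the pronoun within its binding domain → coindexation would violate Principle B.
*Noor₄* and the pronoun do not c-command one another → neither Principle B nor Principle C is at stake; coindexation permitted.

{1, 2, 4}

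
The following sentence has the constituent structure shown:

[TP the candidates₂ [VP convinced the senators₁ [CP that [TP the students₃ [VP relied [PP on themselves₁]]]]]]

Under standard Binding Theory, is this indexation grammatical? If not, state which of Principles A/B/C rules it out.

Principle A

The two coindexed NPs are *the senators₁* and *themselves₁*.
*themselves₁* is an anaphor. Principle A requires it to be bound within its binding domain — the embedded TP, whose subject is the students₃.
Within that domain it is c-commanded by *the students₃*, which does not share its index.
*the senators₁* does c-command the anaphor, but from outside its binding domain.
The anaphor is unbound in its domain → Principle A violation.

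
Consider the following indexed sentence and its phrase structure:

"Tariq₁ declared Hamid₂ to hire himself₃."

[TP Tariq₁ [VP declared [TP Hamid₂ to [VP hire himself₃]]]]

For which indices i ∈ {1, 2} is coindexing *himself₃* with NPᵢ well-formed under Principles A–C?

{2}

*himself* is an anaphor, so Principle A applies: it must be bound in its binding domain.
Binding domain of *himself₃*: the embedded TP, whose subject is Hamid₂.
*Tariq₁* c-commands the anaphor but is outside its binding domain → cannot satisfy Principle A.
*Hamid₂* c-commands the anaphor within its binding domain → licit binder.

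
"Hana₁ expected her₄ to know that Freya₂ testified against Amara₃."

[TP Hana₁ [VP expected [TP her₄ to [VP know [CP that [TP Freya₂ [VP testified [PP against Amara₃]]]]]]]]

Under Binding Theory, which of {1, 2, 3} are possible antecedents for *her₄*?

none

*her* is a pronoun, so Principle B applies: it must be free in its binding domain.
Binding domain of *her₄*: the matrix TP, whose subject is Hana₁.
*Hana₁* c-commands the pronoun within its binding domain → coindexation would violate Principle B.
*Freya₂*: the pronoun c-commands this R-expression → coindexation would violate Principle C on *Freya₂*.
*Amara₃*: the pronoun c-commands this R-expression → coindexation would violate Principle C on *Amara₃*.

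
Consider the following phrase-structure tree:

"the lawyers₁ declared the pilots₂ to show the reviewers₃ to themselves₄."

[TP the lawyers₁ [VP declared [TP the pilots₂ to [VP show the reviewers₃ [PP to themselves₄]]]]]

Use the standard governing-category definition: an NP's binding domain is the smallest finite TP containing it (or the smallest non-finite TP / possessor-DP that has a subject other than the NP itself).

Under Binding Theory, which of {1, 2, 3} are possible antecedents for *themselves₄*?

{2, 3}

*themselves* is an anaphor, so Principle A applies: it must be bound in its binding domain.
Binding domain of *themselves₄*: the embedded TP, whose subject is the pilots₂.
*the lawyers₁* c-commands the anaphor but is outside its binding domain → cannot satisfy Principle A.
*the pilots₂* c-commands the anaphor within its binding domain → licit binder.
*the reviewers₃* c-commands the anaphor within its binding domain → licit binder.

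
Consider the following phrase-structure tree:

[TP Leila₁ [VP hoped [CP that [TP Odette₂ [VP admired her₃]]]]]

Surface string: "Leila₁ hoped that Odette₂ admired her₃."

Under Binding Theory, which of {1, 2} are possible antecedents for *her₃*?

{1}

*her* is a pronoun, so Principle B applies: it must be free in its binding domain.
Binding domain of *her₃*: the embedded TP, whose subject is Odette₂.
*Leila₁* c-commands the pronoun but from outside its binding domain, and is not c-commanded by it → coindexation permitted.
*Odette₂* c-commands the pronoun within its binding domain → coindexation would violate Principle B.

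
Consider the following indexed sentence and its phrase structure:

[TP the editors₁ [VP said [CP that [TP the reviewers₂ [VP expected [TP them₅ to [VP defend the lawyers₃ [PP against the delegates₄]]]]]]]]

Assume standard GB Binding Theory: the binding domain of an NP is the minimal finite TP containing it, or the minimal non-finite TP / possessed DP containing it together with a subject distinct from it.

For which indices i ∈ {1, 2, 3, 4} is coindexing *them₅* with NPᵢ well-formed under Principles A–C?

{1}

*them* is a pronoun, so Principle B applies: it must be free in its binding domain.
Binding domain of *them₅*: the embedded TP, whose subject is the reviewers₂.
*the editors₁* c-commands the pronoun but from outside its binding domain, and is not c-commanded by it → coindexation permitted.
*the reviewers₂* c-commands the pronoun within its binding domain → coindexation would violate Principle B.
*the lawyers₃*: the pronoun c-commands this R-expression → coindexation would violate Principle C on *the lawyers₃*.
*the delegates₄*: the pronoun c-commands this R-expression → coindexation would violate Principle C on *the delegates₄*.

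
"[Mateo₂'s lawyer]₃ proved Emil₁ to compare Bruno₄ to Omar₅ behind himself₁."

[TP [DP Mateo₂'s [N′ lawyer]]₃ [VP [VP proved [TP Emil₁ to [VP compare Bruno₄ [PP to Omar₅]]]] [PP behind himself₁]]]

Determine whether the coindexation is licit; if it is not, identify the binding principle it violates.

The two coindexed NPs are *Emil₁* and *himself₁*.
*himself₁* is an anaphor. Principle A requires it to be bound within its binding domain — the matrix TP, whose subject is [Mateo₂'s lawyer]₃.
Within that domain it is c-commanded by *[Mateo₂'s lawyer]₃*, which does not share its index.
*Emil₁* does not c-command the anaphor at all.
The anaphor is unbound in its domain → Principle A violation.

Principle A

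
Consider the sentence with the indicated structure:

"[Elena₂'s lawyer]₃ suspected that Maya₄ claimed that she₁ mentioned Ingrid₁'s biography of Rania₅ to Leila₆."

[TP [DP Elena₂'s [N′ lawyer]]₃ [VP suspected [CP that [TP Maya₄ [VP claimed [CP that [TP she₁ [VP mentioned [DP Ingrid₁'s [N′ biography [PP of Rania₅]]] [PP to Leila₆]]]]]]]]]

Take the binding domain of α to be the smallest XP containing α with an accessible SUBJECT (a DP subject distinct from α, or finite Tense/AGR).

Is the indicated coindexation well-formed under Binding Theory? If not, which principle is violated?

Principle C

The two coindexed NPs are *she₁* and *Ingrid₁*.
*Ingrid₁* is an R-expression. Principle C requires it to be free everywhere.
*she₁* c-commands it and carries the same index.
The R-expression is bound → Principle C violation.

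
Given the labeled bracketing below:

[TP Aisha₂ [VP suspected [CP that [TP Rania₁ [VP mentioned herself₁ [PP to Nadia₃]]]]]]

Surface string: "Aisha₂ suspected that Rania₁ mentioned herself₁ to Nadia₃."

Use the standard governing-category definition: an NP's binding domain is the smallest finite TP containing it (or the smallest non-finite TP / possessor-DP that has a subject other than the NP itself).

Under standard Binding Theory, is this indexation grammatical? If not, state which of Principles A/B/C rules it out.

The two coindexed NPs are *Rania₁* and *herself₁*.
*herself₁* is an anaphor; its binding domain is the embedded TP, whose subject is Rania₁. *Rania₁* c-commands it within that domain and shares its index, so Principle A is satisfied.
*Rania₁* is an R-expression; *herself₁* does not c-command it, and no other NP shares its index, so Principle C is satisfied.
All principles are respected.

grammatical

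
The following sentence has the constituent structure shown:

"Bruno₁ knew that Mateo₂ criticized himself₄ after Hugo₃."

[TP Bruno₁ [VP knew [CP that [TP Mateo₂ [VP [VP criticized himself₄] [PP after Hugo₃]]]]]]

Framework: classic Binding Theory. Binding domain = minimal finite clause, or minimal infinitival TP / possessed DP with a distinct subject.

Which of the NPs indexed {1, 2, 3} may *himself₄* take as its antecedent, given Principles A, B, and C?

{2}

*himself* is an anaphor, so Principle A applies: it must be bound in its binding domain.
Binding domain of *himself₄*: the embedded TP, whose subject is Mateo₂.
*Bruno₁* c-commands the anaphor but is outside its binding domain → cannot satisfy Principle A.
*Mateo₂* c-commands the anaphor within its binding domain → licit binder.
*Hugo₃* does not c-command the anaphor → cannot bind it.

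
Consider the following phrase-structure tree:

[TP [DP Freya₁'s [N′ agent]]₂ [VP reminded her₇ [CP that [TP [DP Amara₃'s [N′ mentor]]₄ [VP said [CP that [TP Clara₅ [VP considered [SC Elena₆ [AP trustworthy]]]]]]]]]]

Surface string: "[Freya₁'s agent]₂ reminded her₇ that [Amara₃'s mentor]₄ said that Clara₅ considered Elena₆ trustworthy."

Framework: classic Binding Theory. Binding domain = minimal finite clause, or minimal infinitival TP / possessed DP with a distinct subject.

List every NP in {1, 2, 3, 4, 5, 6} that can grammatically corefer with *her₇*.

*her* is a pronoun, so Principle B applies: it must be free in its binding domain.
Binding domain of *her₇*: the matrix TP, whose subject is [Freya₁'s agent]₂.
*Freya₁* and the pronoun do not c-command one another → neither Principle B nor Principle C is at stake; coindexation permitted.
*[Freya₁'s agent]₂* c-commands the pronoun within its binding domain → coindexation would violate Principle B.
*Amara₃*: the pronoun c-commands this R-expression → coindexation would violate Principle C on *Amara₃*.
*[Amara₃'s mentor]₄*: the pronoun c-commands this R-expression → coindexation would violate Principle C on *[Amara₃'s mentor]₄*.
*Clara₅*: the pronoun c-commands this R-expression → coindexation would violate Principle C on *Clara₅*.
*Elena₆*: the pronoun c-commands this R-expression → coindexation would violate Principle C on *Elena₆*.

{1}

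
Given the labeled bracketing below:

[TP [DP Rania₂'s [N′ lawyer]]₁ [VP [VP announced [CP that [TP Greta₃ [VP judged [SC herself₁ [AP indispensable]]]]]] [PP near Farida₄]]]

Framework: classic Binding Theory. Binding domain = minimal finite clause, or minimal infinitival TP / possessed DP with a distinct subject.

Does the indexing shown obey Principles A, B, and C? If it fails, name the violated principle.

The two coindexed NPs are *[Rania₂'s lawyer]₁* and *herself₁*.
*herself₁* is an anaphor. Principle A requires it to be bound within its binding domain — the embedded TP, whose subject is Greta₃.
Within that domain it is c-commanded by *Greta₃*, which does not share its index.
*[Rania₂'s lawyer]₁* does c-command the anaphor, but from outside its binding domain.
The anaphor is unbound in its domain → Principle A violation.

Principle A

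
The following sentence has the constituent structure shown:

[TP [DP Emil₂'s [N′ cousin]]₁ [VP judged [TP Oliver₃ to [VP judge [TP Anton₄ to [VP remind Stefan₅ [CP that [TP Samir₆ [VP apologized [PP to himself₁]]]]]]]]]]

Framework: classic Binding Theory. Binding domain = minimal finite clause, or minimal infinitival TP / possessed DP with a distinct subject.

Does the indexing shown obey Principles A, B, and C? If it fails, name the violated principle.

The two coindexed NPs are *[Emil₂'s cousin]₁* and *himself₁*.
*himself₁* is an anaphor. Principle A requires it to be bound within its binding domain — the embedded TP, whose subject is Samir₆.
Within that domain it is c-commanded by *Samir₆*, which does not share its index.
*[Emil₂'s cousin]₁* does c-command the anaphor, but from outside its binding domain.
The anaphor is unbound in its domain → Principle A violation.

Principle A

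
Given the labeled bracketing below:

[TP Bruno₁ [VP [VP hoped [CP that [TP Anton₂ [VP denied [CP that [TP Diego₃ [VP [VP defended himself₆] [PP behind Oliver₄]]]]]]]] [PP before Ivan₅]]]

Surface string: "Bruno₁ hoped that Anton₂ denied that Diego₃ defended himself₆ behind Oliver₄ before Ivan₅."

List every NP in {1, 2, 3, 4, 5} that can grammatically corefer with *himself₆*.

*himself* is an anaphor, so Principle A applies: it must be bound in its binding domain.
Binding domain of *himself₆*: the embedded TP, whose subject is Diego₃.
*Bruno₁* c-commands the anaphor but is outside its binding domain → cannot satisfy Principle A.
*Anton₂* c-commands the anaphor but is outside its binding domain → cannot satisfy Principle A.
*Diego₃* c-commands the anaphor within its binding domain → licit binder.
*Oliver₄* does not c-command the anaphor → cannot bind it.
*Ivan₅* does not c-command the anaphor → cannot bind it.

{3}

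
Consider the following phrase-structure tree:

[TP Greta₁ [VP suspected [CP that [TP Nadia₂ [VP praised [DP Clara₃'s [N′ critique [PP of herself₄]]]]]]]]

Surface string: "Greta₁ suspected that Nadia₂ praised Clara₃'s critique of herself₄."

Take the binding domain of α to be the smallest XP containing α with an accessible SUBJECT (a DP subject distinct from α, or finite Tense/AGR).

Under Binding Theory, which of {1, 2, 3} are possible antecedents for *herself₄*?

*herself* is an anaphor, so Principle A applies: it must be bound in its binding domain.
Binding domain of *herself₄*: the possessed DP, whose subject is Clara₃.
*Greta₁* c-commands the anaphor but is outside its binding domain → cannot satisfy Principle A.
*Nadia₂* c-commands the anaphor but is outside its binding domain → cannot satisfy Principle A.
*Clara₃* c-commands the anaphor within its binding domain → licit binder.

{3}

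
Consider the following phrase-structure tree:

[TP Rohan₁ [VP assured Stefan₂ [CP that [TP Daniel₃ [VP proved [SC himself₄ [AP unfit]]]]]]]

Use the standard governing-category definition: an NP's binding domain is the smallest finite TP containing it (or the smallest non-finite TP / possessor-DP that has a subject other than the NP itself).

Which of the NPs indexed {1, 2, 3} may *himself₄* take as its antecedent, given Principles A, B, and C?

{3}

*himself* is an anaphor, so Principle A applies: it must be bound in its binding domain.
Binding domain of *himself₄*: the embedded TP, whose subject is Daniel₃.
*Rohan₁* c-commands the anaphor but is outside its binding domain → cannot satisfy Principle A.
*Stefan₂* c-commands the anaphor but is outside its binding domain → cannot satisfy Principle A.
*Daniel₃* c-commands the anaphor within its binding domain → licit binder.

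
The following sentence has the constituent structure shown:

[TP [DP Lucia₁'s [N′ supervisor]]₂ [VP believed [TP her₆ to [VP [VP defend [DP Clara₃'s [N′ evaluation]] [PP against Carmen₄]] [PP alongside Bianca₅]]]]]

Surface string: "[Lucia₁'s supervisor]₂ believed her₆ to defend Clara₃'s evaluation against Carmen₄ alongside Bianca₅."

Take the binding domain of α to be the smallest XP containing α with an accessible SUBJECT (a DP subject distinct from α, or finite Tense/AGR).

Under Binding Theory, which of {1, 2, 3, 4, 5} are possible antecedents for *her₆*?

*her* is a pronoun, so Principle B applies: it must be free in its binding domain.
Binding domain of *her₆*: the matrix TP, whose subject is [Lucia₁'s supervisor]₂.
*Lucia₁* and the pronoun do not c-command one another → neither Principle B nor Principle C is at stake; coindexation permitted.
*[Lucia₁'s supervisor]₂* c-commands the pronoun within its binding domain → coindexation would violate Principle B.
*Clara₃*: the pronoun c-commands this R-expression → coindexation would violate Principle C on *Clara₃*.
*Carmen₄*: the pronoun c-commands this R-expression → coindexation would violate Principle C on *Carmen₄*.
*Bianca₅*: the pronoun c-commands this R-expression → coindexation would violate Principle C on *Bianca₅*.

{1}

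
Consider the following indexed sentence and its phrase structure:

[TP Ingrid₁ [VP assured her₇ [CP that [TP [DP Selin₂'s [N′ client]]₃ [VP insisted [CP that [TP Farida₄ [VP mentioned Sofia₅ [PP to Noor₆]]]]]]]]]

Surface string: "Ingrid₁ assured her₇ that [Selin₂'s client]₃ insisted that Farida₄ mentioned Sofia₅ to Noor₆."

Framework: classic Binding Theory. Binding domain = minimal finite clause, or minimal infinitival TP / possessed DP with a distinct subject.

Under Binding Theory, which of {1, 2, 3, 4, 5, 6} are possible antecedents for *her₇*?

none

*her* is a pronoun, so Principle B applies: it must be free in its binding domain.
Binding domain of *her₇*: the matrix TP, whose subject is Ingrid₁.
*Ingrid₁* c-commands the pronoun within its binding domain → coindexation would violate Principle B.
*Selin₂*: the pronoun c-commands this R-expression → coindexation would violate Principle C on *Selin₂*.
*[Selin₂'s client]₃*: the pronoun c-commands this R-expression → coindexation would violate Principle C on *[Selin₂'s client]₃*.
*Farida₄*: the pronoun c-commands this R-expression → coindexation would violate Principle C on *Farida₄*.
*Sofia₅*: the pronoun c-commands this R-expression → coindexation would violate Principle C on *Sofia₅*.
*Noor₆*: the pronoun c-commands this R-expression → coindexation would violate Principle C on *Noor₆*.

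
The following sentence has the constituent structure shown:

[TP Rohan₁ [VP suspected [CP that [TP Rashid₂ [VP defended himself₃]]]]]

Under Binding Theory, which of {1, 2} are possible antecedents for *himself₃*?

*himself* is an anaphor, so Principle A applies: it must be bound in its binding domain.
Binding domain of *himself₃*: the embedded TP, whose subject is Rashid₂.
*Rohan₁* c-commands the anaphor but is outside its binding domain → cannot satisfy Principle A.
*Rashid₂* c-commands the anaphor within its binding domain → licit binder.

{2}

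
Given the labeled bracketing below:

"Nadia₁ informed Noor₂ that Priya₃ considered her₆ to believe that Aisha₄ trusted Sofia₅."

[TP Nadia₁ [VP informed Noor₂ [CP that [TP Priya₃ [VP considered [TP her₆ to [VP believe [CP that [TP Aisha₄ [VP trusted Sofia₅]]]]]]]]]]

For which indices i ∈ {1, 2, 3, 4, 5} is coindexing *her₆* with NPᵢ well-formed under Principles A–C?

{1, 2}

*her* is a pronoun, so Principle B applies: it must be free in its binding domain.
Binding domain of *her₆*: the embedded TP, whose subject is Priya₃.
*Nadia₁* c-commands the pronoun but from outside its binding domain, and is not c-commanded by it → coindexation permitted.
*Noor₂* c-commands the pronoun but from outside its binding domain, and is not c-commanded by it → coindexation permitted.
*Priya₃* c-commands the pronoun within its binding domain → coindexation would violate Principle B.
*Aisha₄*: the pronoun c-commands this R-expression → coindexation would violate Principle C on *Aisha₄*.
*Sofia₅*: the pronoun c-commands this R-expression → coindexation would violate Principle C on *Sofia₅*.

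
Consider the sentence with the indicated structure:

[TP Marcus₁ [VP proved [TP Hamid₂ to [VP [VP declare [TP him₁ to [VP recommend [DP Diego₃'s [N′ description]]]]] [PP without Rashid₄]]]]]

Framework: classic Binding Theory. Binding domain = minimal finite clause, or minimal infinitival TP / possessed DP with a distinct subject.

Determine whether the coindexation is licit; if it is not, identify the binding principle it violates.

grammatical

The two coindexed NPs are *Marcus₁* and *him₁*.
*him₁* is a pronoun; its binding domain is the embedded TP, whose subject is Hamid₂. Within that domain it is c-commanded only by *Hamid₂*, which carries a different index — the pronoun is free locally, so Principle B holds.
*Marcus₁* is an R-expression; *him₁* does not c-command it, and no other NP shares its index, so Principle C is satisfied.
All principles are respected.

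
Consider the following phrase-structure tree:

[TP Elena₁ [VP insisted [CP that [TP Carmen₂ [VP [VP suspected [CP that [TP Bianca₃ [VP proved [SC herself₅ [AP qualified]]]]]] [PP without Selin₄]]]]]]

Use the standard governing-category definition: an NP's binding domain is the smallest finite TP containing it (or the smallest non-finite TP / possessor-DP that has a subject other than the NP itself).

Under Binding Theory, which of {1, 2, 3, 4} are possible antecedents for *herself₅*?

*herself* is an anaphor, so Principle A applies: it must be bound in its binding domain.
Binding domain of *herself₅*: the embedded TP, whose subject is Bianca₃.
*Elena₁* c-commands the anaphor but is outside its binding domain → cannot satisfy Principle A.
*Carmen₂* c-commands the anaphor but is outside its binding domain → cannot satisfy Principle A.
*Bianca₃* c-commands the anaphor within its binding domain → licit binder.
*Selin₄* does not c-command the anaphor → cannot bind it.

{3}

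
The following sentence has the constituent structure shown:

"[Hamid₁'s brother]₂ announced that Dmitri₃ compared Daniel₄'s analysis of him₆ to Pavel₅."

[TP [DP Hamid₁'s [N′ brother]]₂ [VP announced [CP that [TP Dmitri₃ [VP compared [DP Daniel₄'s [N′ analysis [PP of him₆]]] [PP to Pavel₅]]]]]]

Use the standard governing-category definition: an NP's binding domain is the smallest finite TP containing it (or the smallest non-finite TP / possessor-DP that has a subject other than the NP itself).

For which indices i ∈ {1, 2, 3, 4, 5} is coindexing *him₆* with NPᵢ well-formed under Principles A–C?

*him* is a pronoun, so Principle B applies: it must be free in its binding domain.
Binding domain of *him₆*: the possessed DP, whose subject is Daniel₄.
*Hamid₁* and the pronoun do not c-command one another → neither Principle B nor Principle C is at stake; coindexation permitted.
*[Hamid₁'s brother]₂* c-commands the pronoun but from outside its binding domain, and is not c-commanded by it → coindexation permitted.
*Dmitri₃* c-commands the pronoun but from outside its binding domain, and is not c-commanded by it → coindexation permitted.
*Daniel₄* c-commands the pronoun within its binding domain → coindexation would violate Principle B.
*Pavel₅* and the pronoun do not c-command one another → neither Principle B nor Principle C is at stake; coindexation permitted.

{1, 2, 3, 5}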